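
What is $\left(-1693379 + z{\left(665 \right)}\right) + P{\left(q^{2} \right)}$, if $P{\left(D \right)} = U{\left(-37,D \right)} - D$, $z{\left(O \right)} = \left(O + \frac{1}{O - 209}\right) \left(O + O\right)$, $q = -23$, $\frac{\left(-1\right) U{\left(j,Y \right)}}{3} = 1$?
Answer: $- \frac{9713497}{12} \approx -8.0946 \cdot 10^{5}$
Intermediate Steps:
$U{\left(j,Y \right)} = -3$ ($U{\left(j,Y \right)} = \left(-3\right) 1 = -3$)
$z{\left(O \right)} = 2 O \left(O + \frac{1}{-209 + O}\right)$ ($z{\left(O \right)} = \left(O + \frac{1}{-209 + O}\right) 2 O = 2 O \left(O + \frac{1}{-209 + O}\right)$)
$P{\left(D \right)} = -3 - D$
$\left(-1693379 + z{\left(665 \right)}\right) + P{\left(q^{2} \right)} = \left(-1693379 + 2 \cdot 665 \frac{1}{-209 + 665} \left(1 + 665^{2} - 138985\right)\right) - 532 = \left(-1693379 + 2 \cdot 665 \cdot \frac{1}{456} \left(1 + 442225 - 138985\right)\right) - 532 = \left(-1693379 + 2 \cdot 665 \cdot \frac{1}{456} \cdot 303241\right) - 532 = \left(-1693379 + \frac{10613435}{12}\right) - 532 = - \frac{9707113}{12} - 532 = - \frac{9713497}{12}$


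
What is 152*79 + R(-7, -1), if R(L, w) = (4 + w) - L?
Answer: 12018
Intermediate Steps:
R(L, w) = 4 + w - L
152*79 + R(-7, -1) = 152*79 + (4 - 1 - 1*(-7)) = 12008 + (4 - 1 + 7) = 12008 + 10 = 12018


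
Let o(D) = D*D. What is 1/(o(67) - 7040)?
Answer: -1/2551 ≈ -0.00039200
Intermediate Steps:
o(D) = D²
1/(o(67) - 7040) = 1/(67² - 7040) = 1/(4489 - 7040) = 1/(-2551) = -1/2551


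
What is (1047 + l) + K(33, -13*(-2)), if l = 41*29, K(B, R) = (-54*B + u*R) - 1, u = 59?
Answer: 1987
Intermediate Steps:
K(B, R) = -1 - 54*B + 59*R (K(B, R) = (-54*B + 59*R) - 1 = -1 - 54*B + 59*R)
l = 1189
(1047 + l) + K(33, -13*(-2)) = (1047 + 1189) + (-1 - 54*33 + 59*(-13*(-2))) = 2236 + (-1 - 1782 + 59*26) = 2236 + (-1 - 1782 + 1534) = 2236 - 249 = 1987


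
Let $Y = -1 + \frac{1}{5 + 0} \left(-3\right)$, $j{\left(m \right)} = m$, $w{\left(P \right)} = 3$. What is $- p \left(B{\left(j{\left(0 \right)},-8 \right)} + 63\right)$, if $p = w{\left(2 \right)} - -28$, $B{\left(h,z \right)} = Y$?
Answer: $- \frac{9517}{5} \approx -1903.4$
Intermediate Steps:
$Y = - \frac{8}{5}$ ($Y = -1 + \frac{1}{5} \left(-3\right) = -1 - \frac{3}{5} = - \frac{8}{5} \approx -1.6$)
$B{\left(h,z \right)} = - \frac{8}{5}$
$p = 31$ ($p = 3 - -28 = 3 + 28 = 31$)
$- p \left(B{\left(j{\left(0 \right)},-8 \right)} + 63\right) = \left(-1\right) 31 \left(- \frac{8}{5} + 63\right) = \left(-31\right) \frac{307}{5} = - \frac{9517}{5}$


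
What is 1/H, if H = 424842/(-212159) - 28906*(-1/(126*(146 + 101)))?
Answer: -3301406199/3544632335 ≈ -0.93138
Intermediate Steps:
H = -3544632335/3301406199 (H = 424842*(-1/212159) - 28906/((-126*247)) = -424842/212159 - 28906/(-31122) = -424842/212159 - 28906*(-1/31122) = -424842/212159 + 14453/15561 = -3544632335/3301406199 ≈ -1.0737)
1/H = 1/(-3544632335/3301406199) = -3301406199/3544632335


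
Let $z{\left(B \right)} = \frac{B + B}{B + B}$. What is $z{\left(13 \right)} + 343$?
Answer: $344$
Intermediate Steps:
$z{\left(B \right)} = 1$ ($z{\left(B \right)} = \frac{2 B}{2 B} = 2 B \frac{1}{2 B} = 1$)
$z{\left(13 \right)} + 343 = 1 + 343 = 344$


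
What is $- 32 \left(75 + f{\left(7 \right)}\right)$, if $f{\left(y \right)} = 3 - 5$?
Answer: $-2336$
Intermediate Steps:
$f{\left(y \right)} = -2$
$- 32 \left(75 + f{\left(7 \right)}\right) = - 32 \left(75 - 2\right) = \left(-32\right) 73 = -2336$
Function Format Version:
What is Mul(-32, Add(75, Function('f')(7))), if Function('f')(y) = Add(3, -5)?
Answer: -2336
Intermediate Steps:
Function('f')(y) = -2
Mul(-32, Add(75, Function('f')(7))) = Mul(-32, Add(75, -2)) = Mul(-32, 73) = -2336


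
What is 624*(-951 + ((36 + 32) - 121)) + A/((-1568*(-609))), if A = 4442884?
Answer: -149561026367/238728 ≈ -6.2649e+5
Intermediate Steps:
624*(-951 + ((36 + 32) - 121)) + A/((-1568*(-609))) = 624*(-951 + ((36 + 32) - 121)) + 4442884/((-1568*(-609))) = 624*(-951 + (68 - 121)) + 4442884/954912 = 624*(-951 - 53) + 4442884*(1/954912) = 624*(-1004) + 1110721/238728 = -626496 + 1110721/238728 = -149561026367/238728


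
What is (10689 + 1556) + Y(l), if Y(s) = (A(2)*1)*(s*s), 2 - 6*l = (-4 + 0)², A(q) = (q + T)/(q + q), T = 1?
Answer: 146989/12 ≈ 12249.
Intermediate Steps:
A(q) = (1 + q)/(2*q) (A(q) = (q + 1)/(q + q) = (1 + q)/((2*q)) = (1 + q)*(1/(2*q)) = (1 + q)/(2*q))
l = -7/3 (l = ⅓ - (-4 + 0)²/6 = ⅓ - ⅙*(-4)² = ⅓ - ⅙*16 = ⅓ - 8/3 = -7/3 ≈ -2.3333)
Y(s) = 3*s²/4 (Y(s) = (((½)*(1 + 2)/2)*1)*(s*s) = (((½)*(½)*3)*1)*s² = ((¾)*1)*s² = 3*s²/4)
(10689 + 1556) + Y(l) = (10689 + 1556) + 3*(-7/3)²/4 = 12245 + (¾)*(49/9) = 12245 + 49/12 = 146989/12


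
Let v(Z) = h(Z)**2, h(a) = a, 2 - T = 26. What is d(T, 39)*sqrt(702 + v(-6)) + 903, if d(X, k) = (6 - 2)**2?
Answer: 903 + 48*sqrt(82) ≈ 1337.7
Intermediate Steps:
T = -24 (T = 2 - 1*26 = 2 - 26 = -24)
d(X, k) = 16 (d(X, k) = 4**2 = 16)
v(Z) = Z**2
d(T, 39)*sqrt(702 + v(-6)) + 903 = 16*sqrt(702 + (-6)**2) + 903 = 16*sqrt(702 + 36) + 903 = 16*sqrt(738) + 903 = 16*(3*sqrt(82)) + 903 = 48*sqrt(82) + 903 = 903 + 48*sqrt(82)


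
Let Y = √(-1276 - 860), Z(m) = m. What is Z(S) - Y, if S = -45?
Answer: -45 - 2*I*√534 ≈ -45.0 - 46.217*I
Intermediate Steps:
Y = 2*I*√534 (Y = √(-2136) = 2*I*√534 ≈ 46.217*I)
Z(S) - Y = -45 - 2*I*√534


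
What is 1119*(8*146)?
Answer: 1306992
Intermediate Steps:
1119*(8*146) = 1119*1168 = 1306992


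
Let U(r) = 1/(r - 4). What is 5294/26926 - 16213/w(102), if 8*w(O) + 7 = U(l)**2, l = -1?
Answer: 21827792189/1171281 ≈ 18636.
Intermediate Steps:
U(r) = 1/(-4 + r)
w(O) = -87/100 (w(O) = -7/8 + (1/(-4 - 1))**2/8 = -7/8 + (1/(-5))**2/8 = -7/8 + (-1/5)**2/8 = -7/8 + (1/8)*(1/25) = -7/8 + 1/200 = -87/100)
5294/26926 - 16213/w(102) = 5294/26926 - 16213/(-87/100) = 5294*(1/26926) - 16213*(-100/87) = 2647/13463 + 1621300/87 = 21827792189/1171281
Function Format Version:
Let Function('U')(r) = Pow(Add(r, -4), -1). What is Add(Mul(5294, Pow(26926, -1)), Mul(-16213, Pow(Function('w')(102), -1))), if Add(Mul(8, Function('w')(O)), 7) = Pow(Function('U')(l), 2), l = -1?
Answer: Rational(21827792189, 1171281) ≈ 18636.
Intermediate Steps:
Function('U')(r) = Pow(Add(-4, r), -1)
Function('w')(O) = Rational(-87, 100) (Function('w')(O) = Add(Rational(-7, 8), Mul(Rational(1, 8), Pow(Pow(Add(-4, -1), -1), 2))) = Add(Rational(-7, 8), Mul(Rational(1, 8), Pow(Pow(-5, -1), 2))) = Add(Rational(-7, 8), Mul(Rational(1, 8), Pow(Rational(-1, 5), 2))) = Add(Rational(-7, 8), Mul(Rational(1, 8), Rational(1, 25))) = Add(Rational(-7, 8), Rational(1, 200)) = Rational(-87, 100))
Add(Mul(5294, Pow(26926, -1)), Mul(-16213, Pow(Function('w')(102), -1))) = Add(Mul(5294, Pow(26926, -1)), Mul(-16213, Pow(Rational(-87, 100), -1))) = Add(Mul(5294, Rational(1, 26926)), Mul(-16213, Rational(-100, 87))) = Add(Rational(2647, 13463), Rational(1621300, 87)) = Rational(21827792189, 1171281)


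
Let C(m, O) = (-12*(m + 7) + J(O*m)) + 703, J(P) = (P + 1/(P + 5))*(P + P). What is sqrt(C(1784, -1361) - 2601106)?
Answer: 21*sqrt(157616406545676122247929)/2428019 ≈ 3.4337e+6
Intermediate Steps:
J(P) = 2*P*(P + 1/(5 + P)) (J(P) = (P + 1/(5 + P))*(2*P) = 2*P*(P + 1/(5 + P)))
C(m, O) = 619 - 12*m + 2*O*m*(1 + O**2*m**2 + 5*O*m)/(5 + O*m) (C(m, O) = (-12*(m + 7) + 2*(O*m)*(1 + (O*m)**2 + 5*(O*m))/(5 + O*m)) + 703 = (-12*(7 + m) + 2*(O*m)*(1 + O**2*m**2 + 5*O*m)/(5 + O*m)) + 703 = ((-84 - 12*m) + 2*O*m*(1 + O**2*m**2 + 5*O*m)/(5 + O*m)) + 703 = (-84 - 12*m + 2*O*m*(1 + O**2*m**2 + 5*O*m)/(5 + O*m)) + 703 = 619 - 12*m + 2*O*m*(1 + O**2*m**2 + 5*O*m)/(5 + O*m))
sqrt(C(1784, -1361) - 2601106) = sqrt(((5 - 1361*1784)*(619 - 12*1784) + 2*(-1361)*1784*(1 + (-1361)**2*1784**2 + 5*(-1361)*1784))/(5 - 1361*1784) - 2601106) = sqrt(((5 - 2428024)*(619 - 21408) + 2*(-1361)*1784*(1 + 1852321*3182656 - 12140120))/(5 - 2428024) - 2601106) = sqrt((-2428019*(-20789) + 2*(-1361)*1784*(1 + 5895300544576 - 12140120))/(-2428019) - 2601106) = sqrt(-(50476086991 + 2*(-1361)*1784*5895288404457)/2428019 - 2601106) = sqrt(-(50476086991 - 28627803465886605936)/2428019 - 2601106) = sqrt(-1/2428019*(-28627803415410518945) - 2601106) = sqrt(28627803415410518945/2428019 - 2601106) = sqrt(28627797099875729931/2428019) = 21*sqrt(157616406545676122247929)/2428019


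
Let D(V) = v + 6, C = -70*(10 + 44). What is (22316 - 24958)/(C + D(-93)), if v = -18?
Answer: 1321/1896 ≈ 0.69673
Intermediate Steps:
C = -3780 (C = -70*54 = -3780)
D(V) = -12 (D(V) = -18 + 6 = -12)
(22316 - 24958)/(C + D(-93)) = (22316 - 24958)/(-3780 - 12) = -2642/(-3792) = -2642*(-1/3792) = 1321/1896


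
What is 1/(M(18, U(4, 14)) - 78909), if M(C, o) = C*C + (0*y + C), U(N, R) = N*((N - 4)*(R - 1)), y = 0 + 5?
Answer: -1/78567 ≈ -1.2728e-5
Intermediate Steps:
y = 5
U(N, R) = N*(-1 + R)*(-4 + N) (U(N, R) = N*((-4 + N)*(-1 + R)) = N*((-1 + R)*(-4 + N)) = N*(-1 + R)*(-4 + N))
M(C, o) = C + C**2 (M(C, o) = C*C + (0*5 + C) = C**2 + (0 + C) = C**2 + C = C + C**2)
1/(M(18, U(4, 14)) - 78909) = 1/(18*(1 + 18) - 78909) = 1/(18*19 - 78909) = 1/(342 - 78909) = 1/(-78567) = -1/78567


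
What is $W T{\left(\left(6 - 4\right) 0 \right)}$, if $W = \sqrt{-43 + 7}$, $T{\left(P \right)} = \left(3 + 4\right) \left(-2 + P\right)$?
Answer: $- 84 i \approx - 84.0 i$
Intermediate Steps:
$T{\left(P \right)} = -14 + 7 P$ ($T{\left(P \right)} = 7 \left(-2 + P\right) = -14 + 7 P$)
$W = 6 i$ ($W = \sqrt{-36} = 6 i \approx 6.0 i$)
$W T{\left(\left(6 - 4\right) 0 \right)} = 6 i \left(-14 + 7 \left(6 - 4\right) 0\right) = 6 i \left(-14 + 7 \cdot 2 \cdot 0\right) = 6 i \left(-14 + 7 \cdot 0\right) = 6 i \left(-14 + 0\right) = 6 i \left(-14\right) = - 84 i$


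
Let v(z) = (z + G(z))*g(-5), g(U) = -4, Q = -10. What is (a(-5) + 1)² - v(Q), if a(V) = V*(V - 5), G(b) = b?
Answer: 2521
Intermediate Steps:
a(V) = V*(-5 + V)
v(z) = -8*z (v(z) = (z + z)*(-4) = (2*z)*(-4) = -8*z)
(a(-5) + 1)² - v(Q) = (-5*(-5 - 5) + 1)² - (-8)*(-10) = (-5*(-10) + 1)² - 1*80 = (50 + 1)² - 80 = 51² - 80 = 2601 - 80 = 2521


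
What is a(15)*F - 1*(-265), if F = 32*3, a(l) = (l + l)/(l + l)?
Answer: 361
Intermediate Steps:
a(l) = 1 (a(l) = (2*l)/((2*l)) = (2*l)*(1/(2*l)) = 1)
F = 96
a(15)*F - 1*(-265) = 1*96 - 1*(-265) = 96 + 265 = 361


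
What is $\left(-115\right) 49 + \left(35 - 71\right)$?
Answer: $-5671$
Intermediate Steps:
$\left(-115\right) 49 + \left(35 - 71\right) = -5635 - 36 = -5671$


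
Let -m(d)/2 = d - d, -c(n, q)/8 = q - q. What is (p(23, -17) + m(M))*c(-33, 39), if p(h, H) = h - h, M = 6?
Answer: 0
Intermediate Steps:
c(n, q) = 0 (c(n, q) = -8*(q - q) = -8*0 = 0)
p(h, H) = 0
m(d) = 0 (m(d) = -2*(d - d) = -2*0 = 0)
(p(23, -17) + m(M))*c(-33, 39) = (0 + 0)*0 = 0*0 = 0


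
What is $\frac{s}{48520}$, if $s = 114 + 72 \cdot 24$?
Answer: $\frac{921}{24260} \approx 0.037964$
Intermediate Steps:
$s = 1842$ ($s = 114 + 1728 = 1842$)
$\frac{s}{48520} = \frac{1842}{48520} = 1842 \cdot \frac{1}{48520} = \frac{921}{24260}$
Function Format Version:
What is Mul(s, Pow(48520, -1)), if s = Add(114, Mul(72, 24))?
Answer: Rational(921, 24260) ≈ 0.037964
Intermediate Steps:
s = 1842 (s = Add(114, 1728) = 1842)
Mul(s, Pow(48520, -1)) = Mul(1842, Pow(48520, -1)) = Mul(1842, Rational(1, 48520)) = Rational(921, 24260)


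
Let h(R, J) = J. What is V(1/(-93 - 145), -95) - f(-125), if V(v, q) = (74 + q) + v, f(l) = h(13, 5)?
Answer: -6189/238 ≈ -26.004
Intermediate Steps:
f(l) = 5
V(v, q) = 74 + q + v
V(1/(-93 - 145), -95) - f(-125) = (74 - 95 + 1/(-93 - 145)) - 1*5 = (74 - 95 + 1/(-238)) - 5 = (74 - 95 - 1/238) - 5 = -4999/238 - 5 = -6189/238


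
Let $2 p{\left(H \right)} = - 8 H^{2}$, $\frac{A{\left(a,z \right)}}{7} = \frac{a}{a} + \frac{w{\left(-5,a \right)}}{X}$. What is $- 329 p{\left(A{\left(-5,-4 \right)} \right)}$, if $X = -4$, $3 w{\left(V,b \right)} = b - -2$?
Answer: $\frac{403025}{4} \approx 1.0076 \cdot 10^{5}$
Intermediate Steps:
$w{\left(V,b \right)} = \frac{2}{3} + \frac{b}{3}$ ($w{\left(V,b \right)} = \frac{b - -2}{3} = \frac{b + 2}{3} = \frac{2 + b}{3} = \frac{2}{3} + \frac{b}{3}$)
$A{\left(a,z \right)} = \frac{35}{6} - \frac{7 a}{12}$ ($A{\left(a,z \right)} = 7 \left(\frac{a}{a} + \frac{\frac{2}{3} + \frac{a}{3}}{-4}\right) = 7 \left(1 + \left(\frac{2}{3} + \frac{a}{3}\right) \left(- \frac{1}{4}\right)\right) = 7 \left(1 - \left(\frac{1}{6} + \frac{a}{12}\right)\right) = 7 \left(\frac{5}{6} - \frac{a}{12}\right) = \frac{35}{6} - \frac{7 a}{12}$)
$p{\left(H \right)} = - 4 H^{2}$ ($p{\left(H \right)} = \frac{\left(-8\right) H^{2}}{2} = - 4 H^{2}$)
$- 329 p{\left(A{\left(-5,-4 \right)} \right)} = - 329 \left(- 4 \left(\frac{35}{6} - - \frac{35}{12}\right)^{2}\right) = - 329 \left(- 4 \left(\frac{35}{6} + \frac{35}{12}\right)^{2}\right) = - 329 \left(- 4 \left(\frac{35}{4}\right)^{2}\right) = - 329 \left(\left(-4\right) \frac{1225}{16}\right) = \left(-329\right) \left(- \frac{1225}{4}\right) = \frac{403025}{4}$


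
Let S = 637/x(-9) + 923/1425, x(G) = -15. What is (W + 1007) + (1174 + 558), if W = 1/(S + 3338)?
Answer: 4288414429/1565686 ≈ 2739.0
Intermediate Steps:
S = -19864/475 (S = 637/(-15) + 923/1425 = 637*(-1/15) + 923*(1/1425) = -637/15 + 923/1425 = -19864/475 ≈ -41.819)
W = 475/1565686 (W = 1/(-19864/475 + 3338) = 1/(1565686/475) = 475/1565686 ≈ 0.00030338)
(W + 1007) + (1174 + 558) = (475/1565686 + 1007) + (1174 + 558) = 1576646277/1565686 + 1732 = 4288414429/1565686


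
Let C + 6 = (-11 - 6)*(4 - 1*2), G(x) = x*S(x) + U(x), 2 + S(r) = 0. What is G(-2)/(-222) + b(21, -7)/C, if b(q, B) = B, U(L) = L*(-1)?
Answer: 219/1480 ≈ 0.14797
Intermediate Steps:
S(r) = -2 (S(r) = -2 + 0 = -2)
U(L) = -L
G(x) = -3*x (G(x) = x*(-2) - x = -2*x - x = -3*x)
C = -40 (C = -6 + (-11 - 6)*(4 - 1*2) = -6 - 17*(4 - 2) = -6 - 17*2 = -6 - 34 = -40)
G(-2)/(-222) + b(21, -7)/C = -3*(-2)/(-222) - 7/(-40) = 6*(-1/222) - 7*(-1/40) = -1/37 + 7/40 = 219/1480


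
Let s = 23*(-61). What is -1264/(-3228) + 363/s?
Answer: 150407/1132221 ≈ 0.13284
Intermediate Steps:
s = -1403
-1264/(-3228) + 363/s = -1264/(-3228) + 363/(-1403) = -1264*(-1/3228) + 363*(-1/1403) = 316/807 - 363/1403 = 150407/1132221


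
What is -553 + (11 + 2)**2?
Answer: -384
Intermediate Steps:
-553 + (11 + 2)**2 = -553 + 13**2 = -553 + 169 = -384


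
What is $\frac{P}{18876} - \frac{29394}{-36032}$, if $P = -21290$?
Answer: $- \frac{26535017}{85017504} \approx -0.31211$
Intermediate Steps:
$\frac{P}{18876} - \frac{29394}{-36032} = - \frac{21290}{18876} - \frac{29394}{-36032} = \left(-21290\right) \frac{1}{18876} - - \frac{14697}{18016} = - \frac{10645}{9438} + \frac{14697}{18016} = - \frac{26535017}{85017504}$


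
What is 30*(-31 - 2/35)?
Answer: -6522/7 ≈ -931.71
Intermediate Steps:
30*(-31 - 2/35) = 30*(-1087/35) = -6522/7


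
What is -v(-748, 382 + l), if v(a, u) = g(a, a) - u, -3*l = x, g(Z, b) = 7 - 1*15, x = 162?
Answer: 336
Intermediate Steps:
g(Z, b) = -8 (g(Z, b) = 7 - 15 = -8)
l = -54 (l = -1/3*162 = -54)
v(a, u) = -8 - u
-v(-748, 382 + l) = -(-8 - (382 - 54)) = -(-8 - 1*328) = -(-8 - 328) = -1*(-336) = 336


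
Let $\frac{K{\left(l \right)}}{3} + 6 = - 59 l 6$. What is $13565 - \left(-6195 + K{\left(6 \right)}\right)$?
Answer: $26150$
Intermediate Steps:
$K{\left(l \right)} = -18 - 1062 l$ ($K{\left(l \right)} = -18 + 3 \left(- 59 l 6\right) = -18 + 3 \left(- 59 \cdot 6 l\right) = -18 + 3 \left(- 354 l\right) = -18 - 1062 l$)
$13565 - \left(-6195 + K{\left(6 \right)}\right) = 13565 + \left(6195 - \left(-18 - 6372\right)\right) = 13565 + \left(6195 - -6390\right) = 13565 + \left(6195 + 6390\right) = 13565 + 12585 = 26150$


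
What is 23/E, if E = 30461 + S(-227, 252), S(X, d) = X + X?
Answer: 23/30007 ≈ 0.00076649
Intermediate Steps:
S(X, d) = 2*X
E = 30007 (E = 30461 + 2*(-227) = 30461 - 454 = 30007)
23/E = 23/30007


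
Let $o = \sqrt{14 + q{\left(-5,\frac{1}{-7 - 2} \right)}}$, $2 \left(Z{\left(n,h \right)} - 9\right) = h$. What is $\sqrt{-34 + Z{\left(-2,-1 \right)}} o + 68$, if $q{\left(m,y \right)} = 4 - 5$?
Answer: $68 + \frac{i \sqrt{1326}}{2} \approx 68.0 + 18.207 i$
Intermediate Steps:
$Z{\left(n,h \right)} = 9 + \frac{h}{2}$
$q{\left(m,y \right)} = -1$ ($q{\left(m,y \right)} = 4 - 5 = -1$)
$o = \sqrt{13}$ ($o = \sqrt{14 - 1} = \sqrt{13} \approx 3.6056$)
$\sqrt{-34 + Z{\left(-2,-1 \right)}} o + 68 = \sqrt{-34 + \left(9 + \frac{1}{2} \left(-1\right)\right)} \sqrt{13} + 68 = \sqrt{-34 + \left(9 - \frac{1}{2}\right)} \sqrt{13} + 68 = \sqrt{-34 + \frac{17}{2}} \sqrt{13} + 68 = \sqrt{- \frac{51}{2}} \sqrt{13} + 68 = \frac{i \sqrt{102}}{2} \sqrt{13} + 68 = \frac{i \sqrt{1326}}{2} + 68 = 68 + \frac{i \sqrt{1326}}{2}$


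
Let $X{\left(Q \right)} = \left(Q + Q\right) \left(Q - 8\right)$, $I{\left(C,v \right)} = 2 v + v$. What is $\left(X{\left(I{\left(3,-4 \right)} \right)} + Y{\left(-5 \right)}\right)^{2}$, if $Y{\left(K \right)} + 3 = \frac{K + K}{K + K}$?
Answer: $228484$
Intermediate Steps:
$I{\left(C,v \right)} = 3 v$
$Y{\left(K \right)} = -2$ ($Y{\left(K \right)} = -3 + \frac{K + K}{K + K} = -3 + \frac{2 K}{2 K} = -3 + 2 K \frac{1}{2 K} = -3 + 1 = -2$)
$X{\left(Q \right)} = 2 Q \left(-8 + Q\right)$
$\left(X{\left(I{\left(3,-4 \right)} \right)} + Y{\left(-5 \right)}\right)^{2} = \left(2 \cdot 3 \left(-4\right) \left(-8 + 3 \left(-4\right)\right) - 2\right)^{2} = \left(2 \left(-12\right) \left(-8 - 12\right) - 2\right)^{2} = \left(2 \left(-12\right) \left(-20\right) - 2\right)^{2} = \left(480 - 2\right)^{2} = 478^{2} = 228484$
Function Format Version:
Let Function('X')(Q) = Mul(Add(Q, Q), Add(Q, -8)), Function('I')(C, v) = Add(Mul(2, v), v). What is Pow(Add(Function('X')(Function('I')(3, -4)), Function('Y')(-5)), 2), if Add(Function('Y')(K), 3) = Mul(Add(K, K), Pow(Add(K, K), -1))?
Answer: 228484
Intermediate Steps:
Function('I')(C, v) = Mul(3, v)
Function('Y')(K) = -2 (Function('Y')(K) = Add(-3, Mul(Add(K, K), Pow(Add(K, K), -1))) = Add(-3, Mul(Mul(2, K), Pow(Mul(2, K), -1))) = Add(-3, Mul(Mul(2, K), Mul(Rational(1, 2), Pow(K, -1)))) = Add(-3, 1) = -2)
Function('X')(Q) = Mul(2, Q, Add(-8, Q)) (Function('X')(Q) = Mul(Mul(2, Q), Add(-8, Q)) = Mul(2, Q, Add(-8, Q)))
Pow(Add(Function('X')(Function('I')(3, -4)), Function('Y')(-5)), 2) = Pow(Add(Mul(2, Mul(3, -4), Add(-8, Mul(3, -4))), -2), 2) = Pow(Add(Mul(2, -12, Add(-8, -12)), -2), 2) = Pow(Add(Mul(2, -12, -20), -2), 2) = Pow(Add(480, -2), 2) = Pow(478, 2) = 228484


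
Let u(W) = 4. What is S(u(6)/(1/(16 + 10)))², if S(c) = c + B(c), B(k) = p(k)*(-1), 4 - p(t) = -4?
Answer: 9216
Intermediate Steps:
p(t) = 8 (p(t) = 4 - 1*(-4) = 4 + 4 = 8)
B(k) = -8 (B(k) = 8*(-1) = -8)
S(c) = -8 + c (S(c) = c - 8 = -8 + c)
S(u(6)/(1/(16 + 10)))² = (-8 + 4/(1/(16 + 10)))² = (-8 + 4/(1/26))² = (-8 + 4*26)² = (-8 + 104)² = 96² = 9216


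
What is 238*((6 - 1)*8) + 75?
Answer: 9595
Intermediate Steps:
238*((6 - 1)*8) + 75 = 238*(5*8) + 75 = 238*40 + 75 = 9520 + 75 = 9595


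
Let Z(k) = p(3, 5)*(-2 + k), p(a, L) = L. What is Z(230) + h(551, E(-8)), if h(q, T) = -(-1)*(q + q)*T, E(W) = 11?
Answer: 13262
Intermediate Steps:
Z(k) = -10 + 5*k (Z(k) = 5*(-2 + k) = -10 + 5*k)
h(q, T) = 2*T*q (h(q, T) = -(-1)*(2*q)*T = -(-1)*2*T*q = -(-2)*T*q = 2*T*q)
Z(230) + h(551, E(-8)) = (-10 + 5*230) + 2*11*551 = (-10 + 1150) + 12122 = 1140 + 12122 = 13262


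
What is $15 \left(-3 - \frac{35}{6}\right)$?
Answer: $- \frac{265}{2} \approx -132.5$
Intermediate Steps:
$15 \left(-3 - \frac{35}{6}\right) = 15 \left(- \frac{53}{6}\right) = - \frac{265}{2}$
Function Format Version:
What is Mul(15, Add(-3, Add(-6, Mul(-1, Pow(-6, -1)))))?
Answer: Rational(-265, 2) ≈ -132.50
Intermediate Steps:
Mul(15, Add(-3, Add(-6, Mul(-1, Pow(-6, -1))))) = Mul(15, Add(-3, Add(-6, Mul(-1, Rational(-1, 6))))) = Mul(15, Add(-3, Add(-6, Rational(1, 6)))) = Mul(15, Add(-3, Rational(-35, 6))) = Mul(15, Rational(-53, 6)) = Rational(-265, 2)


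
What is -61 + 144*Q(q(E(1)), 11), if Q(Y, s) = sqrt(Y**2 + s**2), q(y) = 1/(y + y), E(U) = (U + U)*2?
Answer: -61 + 18*sqrt(7745) ≈ 1523.1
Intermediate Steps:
E(U) = 4*U (E(U) = (2*U)*2 = 4*U)
q(y) = 1/(2*y)
-61 + 144*Q(q(E(1)), 11) = -61 + 144*sqrt((1/(2*((4*1))))**2 + 11**2) = -61 + 144*sqrt(((1/2)/4)**2 + 121) = -61 + 144*sqrt(((1/2)*(1/4))**2 + 121) = -61 + 144*sqrt((1/8)**2 + 121) = -61 + 144*sqrt(1/64 + 121) = -61 + 144*sqrt(7745/64) = -61 + 144*(sqrt(7745)/8) = -61 + 18*sqrt(7745)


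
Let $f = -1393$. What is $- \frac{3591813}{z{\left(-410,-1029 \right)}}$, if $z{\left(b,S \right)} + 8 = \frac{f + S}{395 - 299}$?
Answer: $\frac{172407024}{1595} \approx 1.0809 \cdot 10^{5}$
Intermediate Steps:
$z{\left(b,S \right)} = - \frac{2161}{96} + \frac{S}{96}$ ($z{\left(b,S \right)} = -8 + \frac{-1393 + S}{395 - 299} = -8 + \frac{-1393 + S}{96} = -8 + \left(-1393 + S\right) \frac{1}{96} = -8 + \left(- \frac{1393}{96} + \frac{S}{96}\right) = - \frac{2161}{96} + \frac{S}{96}$)
$- \frac{3591813}{z{\left(-410,-1029 \right)}} = - \frac{3591813}{- \frac{2161}{96} + \frac{1}{96} \left(-1029\right)} = - \frac{3591813}{- \frac{2161}{96} - \frac{343}{32}} = - \frac{3591813}{- \frac{1595}{48}} = \left(-3591813\right) \left(- \frac{48}{1595}\right) = \frac{172407024}{1595}$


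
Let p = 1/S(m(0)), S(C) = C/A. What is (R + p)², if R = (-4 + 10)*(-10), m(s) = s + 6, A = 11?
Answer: 121801/36 ≈ 3383.4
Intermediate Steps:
m(s) = 6 + s
S(C) = C/11
p = 11/6 (p = 1/((6 + 0)/11) = 1/((1/11)*6) = 1/(6/11) = 11/6 ≈ 1.8333)
R = -60 (R = 6*(-10) = -60)
(R + p)² = (-60 + 11/6)² = (-349/6)² = 121801/36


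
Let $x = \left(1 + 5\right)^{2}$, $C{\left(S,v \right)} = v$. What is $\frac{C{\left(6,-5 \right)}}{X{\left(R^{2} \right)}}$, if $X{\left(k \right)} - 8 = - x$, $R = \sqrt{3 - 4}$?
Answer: $\frac{5}{28} \approx 0.17857$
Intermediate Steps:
$R = i$ ($R = \sqrt{-1} = i \approx 1.0 i$)
$x = 36$ ($x = 6^{2} = 36$)
$X{\left(k \right)} = -28$ ($X{\left(k \right)} = 8 - 36 = -28$)
$\frac{C{\left(6,-5 \right)}}{X{\left(R^{2} \right)}} = - \frac{5}{-28} = \left(-5\right) \left(- \frac{1}{28}\right) = \frac{5}{28}$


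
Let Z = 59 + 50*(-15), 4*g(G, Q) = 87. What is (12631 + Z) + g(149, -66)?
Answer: 47847/4 ≈ 11962.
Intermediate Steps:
g(G, Q) = 87/4 (g(G, Q) = (1/4)*87 = 87/4)
Z = -691 (Z = 59 - 750 = -691)
(12631 + Z) + g(149, -66) = (12631 - 691) + 87/4 = 11940 + 87/4 = 47847/4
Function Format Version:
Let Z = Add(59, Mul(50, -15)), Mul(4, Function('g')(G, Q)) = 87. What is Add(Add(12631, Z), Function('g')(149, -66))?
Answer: Rational(47847, 4) ≈ 11962.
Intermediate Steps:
Function('g')(G, Q) = Rational(87, 4) (Function('g')(G, Q) = Mul(Rational(1, 4), 87) = Rational(87, 4))
Z = -691 (Z = Add(59, -750) = -691)
Add(Add(12631, Z), Function('g')(149, -66)) = Add(Add(12631, -691), Rational(87, 4)) = Add(11940, Rational(87, 4)) = Rational(47847, 4)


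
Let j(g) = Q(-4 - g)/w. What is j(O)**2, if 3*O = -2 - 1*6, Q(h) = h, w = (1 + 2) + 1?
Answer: 1/9 ≈ 0.11111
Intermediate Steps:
w = 4 (w = 3 + 1 = 4)
O = -8/3 (O = (-2 - 1*6)/3 = (-2 - 6)/3 = (1/3)*(-8) = -8/3 ≈ -2.6667)
j(g) = -1 - g/4 (j(g) = (-4 - g)/4 = (-4 - g)*(1/4) = -1 - g/4)
j(O)**2 = (-1 - 1/4*(-8/3))**2 = (-1 + 2/3)**2 = (-1/3)**2 = 1/9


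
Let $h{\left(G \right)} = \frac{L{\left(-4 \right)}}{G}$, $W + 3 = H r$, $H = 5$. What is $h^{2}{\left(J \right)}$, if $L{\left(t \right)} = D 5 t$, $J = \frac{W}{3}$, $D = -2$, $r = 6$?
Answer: $\frac{1600}{81} \approx 19.753$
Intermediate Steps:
$W = 27$ ($W = -3 + 5 \cdot 6 = -3 + 30 = 27$)
$J = 9$ ($J = \frac{27}{3} = 27 \cdot \frac{1}{3} = 9$)
$L{\left(t \right)} = - 10 t$ ($L{\left(t \right)} = \left(-2\right) 5 t = - 10 t$)
$h{\left(G \right)} = \frac{40}{G}$ ($h{\left(G \right)} = \frac{\left(-10\right) \left(-4\right)}{G} = \frac{40}{G}$)
$h^{2}{\left(J \right)} = \left(\frac{40}{9}\right)^{2} = \frac{1600}{81}$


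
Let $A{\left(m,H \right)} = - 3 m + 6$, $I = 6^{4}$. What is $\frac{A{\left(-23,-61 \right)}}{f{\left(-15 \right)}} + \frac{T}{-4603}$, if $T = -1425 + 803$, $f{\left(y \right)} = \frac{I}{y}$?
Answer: $- \frac{485807}{662832} \approx -0.73293$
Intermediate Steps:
$I = 1296$
$f{\left(y \right)} = \frac{1296}{y}$
$A{\left(m,H \right)} = 6 - 3 m$
$T = -622$
$\frac{A{\left(-23,-61 \right)}}{f{\left(-15 \right)}} + \frac{T}{-4603} = \frac{6 - -69}{1296 \frac{1}{-15}} - \frac{622}{-4603} = \frac{6 + 69}{1296 \left(- \frac{1}{15}\right)} - - \frac{622}{4603} = \frac{75}{- \frac{432}{5}} + \frac{622}{4603} = 75 \left(- \frac{5}{432}\right) + \frac{622}{4603} = - \frac{125}{144} + \frac{622}{4603} = - \frac{485807}{662832}$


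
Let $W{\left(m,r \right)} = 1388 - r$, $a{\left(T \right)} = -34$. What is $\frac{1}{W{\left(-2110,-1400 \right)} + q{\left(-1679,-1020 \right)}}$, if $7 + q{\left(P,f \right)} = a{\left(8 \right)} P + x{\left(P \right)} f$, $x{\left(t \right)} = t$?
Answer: $\frac{1}{1772447} \approx 5.6419 \cdot 10^{-7}$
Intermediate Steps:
$q{\left(P,f \right)} = -7 - 34 P + P f$ ($q{\left(P,f \right)} = -7 + \left(- 34 P + P f\right) = -7 - 34 P + P f$)
$\frac{1}{W{\left(-2110,-1400 \right)} + q{\left(-1679,-1020 \right)}} = \frac{1}{\left(1388 - -1400\right) - -1769659} = \frac{1}{\left(1388 + 1400\right) + \left(-7 + 57086 + 1712580\right)} = \frac{1}{2788 + 1769659} = \frac{1}{1772447}$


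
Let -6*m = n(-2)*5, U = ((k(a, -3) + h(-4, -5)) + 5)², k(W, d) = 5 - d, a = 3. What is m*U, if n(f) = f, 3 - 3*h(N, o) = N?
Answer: 10580/27 ≈ 391.85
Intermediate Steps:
h(N, o) = 1 - N/3
U = 2116/9 (U = (((5 - 1*(-3)) + (1 - ⅓*(-4))) + 5)² = (((5 + 3) + (1 + 4/3)) + 5)² = ((8 + 7/3) + 5)² = (31/3 + 5)² = (46/3)² = 2116/9 ≈ 235.11)
m = 5/3 (m = -(-1)*5/3 = -⅙*(-10) = 5/3 ≈ 1.6667)
m*U = (5/3)*(2116/9) = 10580/27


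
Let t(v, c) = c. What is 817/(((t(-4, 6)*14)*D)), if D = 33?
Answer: 817/2772 ≈ 0.29473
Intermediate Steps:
817/(((t(-4, 6)*14)*D)) = 817/(((6*14)*33)) = 817/((84*33)) = 817/2772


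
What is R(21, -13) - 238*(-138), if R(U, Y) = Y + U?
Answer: 32852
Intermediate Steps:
R(U, Y) = U + Y
R(21, -13) - 238*(-138) = (21 - 13) - 238*(-138) = 8 + 32844 = 32852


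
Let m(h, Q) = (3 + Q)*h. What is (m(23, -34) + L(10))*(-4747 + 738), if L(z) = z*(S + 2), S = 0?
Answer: 2778237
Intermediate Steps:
L(z) = 2*z (L(z) = z*(0 + 2) = z*2 = 2*z)
m(h, Q) = h*(3 + Q)
(m(23, -34) + L(10))*(-4747 + 738) = (23*(3 - 34) + 2*10)*(-4747 + 738) = (23*(-31) + 20)*(-4009) = (-713 + 20)*(-4009) = -693*(-4009) = 2778237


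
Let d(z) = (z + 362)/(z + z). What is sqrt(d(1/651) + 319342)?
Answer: sqrt(1748694)/2 ≈ 661.19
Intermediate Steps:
d(z) = (362 + z)/(2*z) (d(z) = (362 + z)/((2*z)) = (362 + z)*(1/(2*z)) = (362 + z)/(2*z))
sqrt(d(1/651) + 319342) = sqrt((362 + 1/651)/(2*(1/651)) + 319342) = sqrt((1/2)*651*(235663/651) + 319342) = sqrt(235663/2 + 319342) = sqrt(874347/2) = sqrt(1748694)/2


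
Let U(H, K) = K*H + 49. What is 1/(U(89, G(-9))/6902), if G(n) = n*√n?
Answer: 169099/2888405 + 8292753*I/2888405 ≈ 0.058544 + 2.871*I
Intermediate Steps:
G(n) = n^(3/2)
U(H, K) = 49 + H*K (U(H, K) = H*K + 49 = 49 + H*K)
1/(U(89, G(-9))/6902) = 1/((49 + 89*(-9)^(3/2))/6902) = 1/((49 + 89*(-27*I))*(1/6902)) = 1/((49 - 2403*I)*(1/6902)) = 1/(7/986 - 2403*I/6902) = 23818802*(7/986 + 2403*I/6902)/2888405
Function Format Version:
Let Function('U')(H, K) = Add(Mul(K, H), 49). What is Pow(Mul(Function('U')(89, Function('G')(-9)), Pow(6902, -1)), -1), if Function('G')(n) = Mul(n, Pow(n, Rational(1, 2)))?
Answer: Add(Rational(169099, 2888405), Mul(Rational(8292753, 2888405), I)) ≈ Add(0.058544, Mul(2.8710, I))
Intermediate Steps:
Function('G')(n) = Pow(n, Rational(3, 2))
Function('U')(H, K) = Add(49, Mul(H, K)) (Function('U')(H, K) = Add(Mul(H, K), 49) = Add(49, Mul(H, K)))
Pow(Mul(Function('U')(89, Function('G')(-9)), Pow(6902, -1)), -1) = Pow(Mul(Add(49, Mul(89, Pow(-9, Rational(3, 2)))), Pow(6902, -1)), -1) = Pow(Mul(Add(49, Mul(89, Mul(-27, I))), Rational(1, 6902)), -1) = Pow(Mul(Add(49, Mul(-2403, I)), Rational(1, 6902)), -1) = Pow(Add(Rational(7, 986), Mul(Rational(-2403, 6902), I)), -1) = Mul(Rational(23818802, 2888405), Add(Rational(7, 986), Mul(Rational(2403, 6902), I)))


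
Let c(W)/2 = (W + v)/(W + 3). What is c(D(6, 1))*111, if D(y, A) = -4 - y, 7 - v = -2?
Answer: 222/7 ≈ 31.714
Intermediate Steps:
v = 9 (v = 7 - 1*(-2) = 7 + 2 = 9)
c(W) = 2*(9 + W)/(3 + W) (c(W) = 2*((W + 9)/(W + 3)) = 2*((9 + W)/(3 + W)) = 2*(9 + W)/(3 + W))
c(D(6, 1))*111 = (2*(9 + (-4 - 1*6))/(3 + (-4 - 1*6)))*111 = (2*(9 + (-4 - 6))/(3 + (-4 - 6)))*111 = (2*(9 - 10)/(3 - 10))*111 = (2*(-1)/(-7))*111 = (2*(-⅐)*(-1))*111 = (2/7)*111 = 222/7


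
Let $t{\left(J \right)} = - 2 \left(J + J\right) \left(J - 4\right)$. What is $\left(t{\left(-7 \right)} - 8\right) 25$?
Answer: $-7900$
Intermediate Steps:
$t{\left(J \right)} = - 4 J \left(-4 + J\right)$ ($t{\left(J \right)} = - 2 \cdot 2 J \left(-4 + J\right) = - 4 J \left(-4 + J\right)$)
$\left(t{\left(-7 \right)} - 8\right) 25 = \left(4 \left(-7\right) \left(4 - -7\right) - 8\right) 25 = \left(4 \left(-7\right) \left(4 + 7\right) - 8\right) 25 = \left(4 \left(-7\right) 11 - 8\right) 25 = \left(-308 - 8\right) 25 = \left(-316\right) 25 = -7900$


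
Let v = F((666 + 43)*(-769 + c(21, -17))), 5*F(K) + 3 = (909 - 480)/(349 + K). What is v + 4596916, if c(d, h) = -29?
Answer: 1181476211492/257015 ≈ 4.5969e+6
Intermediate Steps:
F(K) = -3/5 + 429/(5*(349 + K)) (F(K) = -3/5 + ((909 - 480)/(349 + K))/5 = -3/5 + (429/(349 + K))/5 = -3/5 + 429/(5*(349 + K)))
v = -154248/257015 (v = 3*(-206 - (666 + 43)*(-769 - 29))/(5*(349 + (666 + 43)*(-769 - 29))) = 3*(-206 - 709*(-798))/(5*(349 + 709*(-798))) = 3*(-206 - 1*(-565782))/(5*(349 - 565782)) = (3/5)*(-206 + 565782)/(-565433) = (3/5)*(-1/565433)*565576 = -154248/257015 ≈ -0.60015)
v + 4596916 = -154248/257015 + 4596916 = 1181476211492/257015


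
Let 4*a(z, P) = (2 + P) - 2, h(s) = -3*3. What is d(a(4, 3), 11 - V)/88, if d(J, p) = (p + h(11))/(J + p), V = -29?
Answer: 31/3586 ≈ 0.0086447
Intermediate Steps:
h(s) = -9
a(z, P) = P/4 (a(z, P) = ((2 + P) - 2)/4 = P/4)
d(J, p) = (-9 + p)/(J + p) (d(J, p) = (p - 9)/(J + p) = (-9 + p)/(J + p))
d(a(4, 3), 11 - V)/88 = ((-9 + (11 - 1*(-29)))/((¼)*3 + (11 - 1*(-29))))/88 = ((-9 + (11 + 29))/(¾ + (11 + 29)))*(1/88) = ((-9 + 40)/(¾ + 40))*(1/88) = (31/(163/4))*(1/88) = ((4/163)*31)*(1/88) = (124/163)*(1/88) = 31/3586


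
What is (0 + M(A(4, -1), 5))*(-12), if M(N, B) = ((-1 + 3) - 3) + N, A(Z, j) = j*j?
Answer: 0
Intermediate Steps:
A(Z, j) = j²
M(N, B) = -1 + N (M(N, B) = (2 - 3) + N = -1 + N)
(0 + M(A(4, -1), 5))*(-12) = (0 + (-1 + (-1)²))*(-12) = (0 + (-1 + 1))*(-12) = (0 + 0)*(-12) = 0*(-12) = 0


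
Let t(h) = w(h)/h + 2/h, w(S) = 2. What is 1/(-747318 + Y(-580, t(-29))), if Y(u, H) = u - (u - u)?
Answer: -1/747898 ≈ -1.3371e-6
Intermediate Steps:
t(h) = 4/h (t(h) = 2/h + 2/h = 4/h)
Y(u, H) = u (Y(u, H) = u - 1*0 = u + 0 = u)
1/(-747318 + Y(-580, t(-29))) = 1/(-747318 - 580) = 1/(-747898) = -1/747898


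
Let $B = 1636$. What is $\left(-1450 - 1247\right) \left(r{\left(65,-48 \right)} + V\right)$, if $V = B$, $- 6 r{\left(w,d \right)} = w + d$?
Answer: $- \frac{8809301}{2} \approx -4.4046 \cdot 10^{6}$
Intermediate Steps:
$r{\left(w,d \right)} = - \frac{d}{6} - \frac{w}{6}$ ($r{\left(w,d \right)} = - \frac{w + d}{6} = - \frac{d + w}{6} = - \frac{d}{6} - \frac{w}{6}$)
$V = 1636$
$\left(-1450 - 1247\right) \left(r{\left(65,-48 \right)} + V\right) = \left(-1450 - 1247\right) \left(\left(\left(- \frac{1}{6}\right) \left(-48\right) - \frac{65}{6}\right) + 1636\right) = - 2697 \left(\left(8 - \frac{65}{6}\right) + 1636\right) = - 2697 \left(- \frac{17}{6} + 1636\right) = \left(-2697\right) \frac{9799}{6} = - \frac{8809301}{2}$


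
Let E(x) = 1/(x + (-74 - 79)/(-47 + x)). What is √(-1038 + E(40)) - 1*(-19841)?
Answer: 19841 + I*√194610551/433 ≈ 19841.0 + 32.218*I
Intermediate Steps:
E(x) = 1/(x - 153/(-47 + x))
√(-1038 + E(40)) - 1*(-19841) = √(-1038 + (47 - 1*40)/(153 - 1*40² + 47*40)) - 1*(-19841) = √(-1038 + (47 - 40)/(153 - 1*1600 + 1880)) + 19841 = √(-1038 + 7/(153 - 1600 + 1880)) + 19841 = √(-1038 + 7/433) + 19841 = √(-449447/433) + 19841 = I*√194610551/433 + 19841 = 19841 + I*√194610551/433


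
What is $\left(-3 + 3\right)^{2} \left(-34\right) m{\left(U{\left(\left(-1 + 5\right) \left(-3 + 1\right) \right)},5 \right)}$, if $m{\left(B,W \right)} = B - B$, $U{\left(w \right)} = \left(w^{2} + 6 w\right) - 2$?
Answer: $0$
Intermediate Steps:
$U{\left(w \right)} = -2 + w^{2} + 6 w$
$m{\left(B,W \right)} = 0$
$\left(-3 + 3\right)^{2} \left(-34\right) m{\left(U{\left(\left(-1 + 5\right) \left(-3 + 1\right) \right)},5 \right)} = \left(-3 + 3\right)^{2} \left(-34\right) 0 = 0^{2} \left(-34\right) 0 = 0 \left(-34\right) 0 = 0 \cdot 0 = 0$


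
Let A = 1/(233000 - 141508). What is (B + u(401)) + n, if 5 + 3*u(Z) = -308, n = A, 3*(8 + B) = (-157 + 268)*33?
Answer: 304302395/274476 ≈ 1108.7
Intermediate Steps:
B = 1213 (B = -8 + ((-157 + 268)*33)/3 = -8 + (111*33)/3 = -8 + (1/3)*3663 = -8 + 1221 = 1213)
A = 1/91492 ≈ 1.0930e-5
n = 1/91492 ≈ 1.0930e-5
u(Z) = -313/3 (u(Z) = -5/3 + (1/3)*(-308) = -5/3 - 308/3 = -313/3)
(B + u(401)) + n = (1213 - 313/3) + 1/91492 = 3326/3 + 1/91492 = 304302395/274476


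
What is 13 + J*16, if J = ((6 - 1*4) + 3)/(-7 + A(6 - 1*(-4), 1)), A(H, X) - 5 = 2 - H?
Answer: 5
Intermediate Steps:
A(H, X) = 7 - H (A(H, X) = 5 + (2 - H) = 7 - H)
J = -½ (J = ((6 - 1*4) + 3)/(-7 + (7 - (6 - 1*(-4)))) = ((6 - 4) + 3)/(-7 + (7 - (6 + 4))) = (2 + 3)/(-7 + (7 - 1*10)) = 5/(-7 + (7 - 10)) = 5/(-7 - 3) = 5/(-10) = 5*(-⅒) = -½ ≈ -0.50000)
13 + J*16 = 13 - ½*16 = 13 - 8 = 5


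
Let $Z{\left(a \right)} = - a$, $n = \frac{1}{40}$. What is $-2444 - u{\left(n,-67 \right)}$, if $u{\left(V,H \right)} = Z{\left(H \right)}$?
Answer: $-2511$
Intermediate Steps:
$n = \frac{1}{40} \approx 0.025$
$u{\left(V,H \right)} = - H$
$-2444 - u{\left(n,-67 \right)} = -2444 - \left(-1\right) \left(-67\right) = -2444 - 67 = -2511$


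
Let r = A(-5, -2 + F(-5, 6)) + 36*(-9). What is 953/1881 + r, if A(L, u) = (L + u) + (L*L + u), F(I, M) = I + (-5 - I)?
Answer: -597205/1881 ≈ -317.49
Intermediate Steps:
F(I, M) = -5
A(L, u) = L + L² + 2*u (A(L, u) = (L + u) + (L² + u) = (L + u) + (u + L²) = L + L² + 2*u)
r = -318 (r = (-5 + (-5)² + 2*(-2 - 5)) + 36*(-9) = (-5 + 25 + 2*(-7)) - 324 = (-5 + 25 - 14) - 324 = 6 - 324 = -318)
953/1881 + r = 953/1881 - 318 = -597205/1881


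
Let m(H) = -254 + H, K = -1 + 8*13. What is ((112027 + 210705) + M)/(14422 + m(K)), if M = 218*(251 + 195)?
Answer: 419960/14271 ≈ 29.428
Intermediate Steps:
K = 103 (K = -1 + 104 = 103)
M = 97228 (M = 218*446 = 97228)
((112027 + 210705) + M)/(14422 + m(K)) = ((112027 + 210705) + 97228)/(14422 + (-254 + 103)) = (322732 + 97228)/(14422 - 151) = 419960/14271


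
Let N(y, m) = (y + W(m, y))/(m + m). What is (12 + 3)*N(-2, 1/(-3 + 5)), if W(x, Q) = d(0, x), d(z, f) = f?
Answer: -45/2 ≈ -22.500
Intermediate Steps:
W(x, Q) = x
N(y, m) = (m + y)/(2*m) (N(y, m) = (y + m)/(m + m) = (m + y)/((2*m)) = (m + y)*(1/(2*m)) = (m + y)/(2*m))
(12 + 3)*N(-2, 1/(-3 + 5)) = (12 + 3)*((1/(-3 + 5) - 2)/(2*(1/(-3 + 5)))) = 15*((1/2 - 2)/(2*(1/2))) = 15*((½ - 2)/(2*(½))) = 15*((½)*2*(-3/2)) = 15*(-3/2) = -45/2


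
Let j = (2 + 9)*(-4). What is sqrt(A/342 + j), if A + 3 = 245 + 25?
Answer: I*sqrt(561678)/114 ≈ 6.5741*I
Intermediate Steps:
A = 267 (A = -3 + (245 + 25) = -3 + 270 = 267)
j = -44 (j = 11*(-4) = -44)
sqrt(A/342 + j) = sqrt(267/342 - 44) = sqrt(267*(1/342) - 44) = sqrt(89/114 - 44) = sqrt(-4927/114) = I*sqrt(561678)/114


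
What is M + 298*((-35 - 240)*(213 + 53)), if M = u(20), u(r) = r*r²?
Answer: -21790700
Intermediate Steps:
u(r) = r³
M = 8000 (M = 20³ = 8000)
M + 298*((-35 - 240)*(213 + 53)) = 8000 + 298*((-35 - 240)*(213 + 53)) = 8000 + 298*(-275*266) = 8000 + 298*(-73150) = 8000 - 21798700 = -21790700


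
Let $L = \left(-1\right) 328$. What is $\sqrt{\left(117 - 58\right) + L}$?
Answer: $i \sqrt{269} \approx 16.401 i$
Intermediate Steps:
$L = -328$
$\sqrt{\left(117 - 58\right) + L} = \sqrt{\left(117 - 58\right) - 328} = \sqrt{59 - 328} = \sqrt{-269} = i \sqrt{269}$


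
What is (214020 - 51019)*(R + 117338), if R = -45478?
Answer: 11713251860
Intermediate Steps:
(214020 - 51019)*(R + 117338) = (214020 - 51019)*(-45478 + 117338) = 163001*71860 = 11713251860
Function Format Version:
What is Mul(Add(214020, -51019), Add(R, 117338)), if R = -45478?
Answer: 11713251860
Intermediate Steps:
Mul(Add(214020, -51019), Add(R, 117338)) = Mul(Add(214020, -51019), Add(-45478, 117338)) = Mul(163001, 71860) = 11713251860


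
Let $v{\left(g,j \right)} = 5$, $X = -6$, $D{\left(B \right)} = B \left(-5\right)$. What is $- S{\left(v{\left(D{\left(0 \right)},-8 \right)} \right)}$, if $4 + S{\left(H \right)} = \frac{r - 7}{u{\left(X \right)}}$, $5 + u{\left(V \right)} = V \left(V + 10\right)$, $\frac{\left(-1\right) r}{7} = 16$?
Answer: $- \frac{3}{29} \approx -0.10345$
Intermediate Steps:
$D{\left(B \right)} = - 5 B$
$r = -112$ ($r = \left(-7\right) 16 = -112$)
$u{\left(V \right)} = -5 + V \left(10 + V\right)$ ($u{\left(V \right)} = -5 + V \left(V + 10\right) = -5 + V \left(10 + V\right)$)
$S{\left(H \right)} = \frac{3}{29}$ ($S{\left(H \right)} = -4 + \frac{-112 - 7}{-5 + \left(-6\right)^{2} + 10 \left(-6\right)} = -4 - \frac{119}{-5 + 36 - 60} = -4 - \frac{119}{-29} = -4 - - \frac{119}{29} = -4 + \frac{119}{29} = \frac{3}{29}$)
$- S{\left(v{\left(D{\left(0 \right)},-8 \right)} \right)} = \left(-1\right) \frac{3}{29} = - \frac{3}{29}$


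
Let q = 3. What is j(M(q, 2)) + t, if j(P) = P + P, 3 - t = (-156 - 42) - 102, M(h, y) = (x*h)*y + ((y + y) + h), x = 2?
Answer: 341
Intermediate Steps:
M(h, y) = h + 2*y + 2*h*y (M(h, y) = (2*h)*y + ((y + y) + h) = 2*h*y + (2*y + h) = 2*h*y + (h + 2*y) = h + 2*y + 2*h*y)
t = 303 (t = 3 - ((-156 - 42) - 102) = 3 - (-198 - 102) = 3 - 1*(-300) = 3 + 300 = 303)
j(P) = 2*P
j(M(q, 2)) + t = 2*(3 + 2*2 + 2*3*2) + 303 = 2*(3 + 4 + 12) + 303 = 2*19 + 303 = 38 + 303 = 341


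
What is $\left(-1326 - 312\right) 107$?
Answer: $-175266$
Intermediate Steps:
$\left(-1326 - 312\right) 107 = \left(-1638\right) 107 = -175266$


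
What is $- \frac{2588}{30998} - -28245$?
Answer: $\frac{437767961}{15499} \approx 28245.0$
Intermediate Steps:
$- \frac{2588}{30998} - -28245 = \left(-2588\right) \frac{1}{30998} + 28245 = - \frac{1294}{15499} + 28245 = \frac{437767961}{15499}$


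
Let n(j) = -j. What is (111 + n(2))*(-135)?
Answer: -14715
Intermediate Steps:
(111 + n(2))*(-135) = (111 - 1*2)*(-135) = (111 - 2)*(-135) = 109*(-135) = -14715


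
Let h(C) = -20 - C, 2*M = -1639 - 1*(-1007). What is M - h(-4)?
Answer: -300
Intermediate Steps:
M = -316 (M = (-1639 - 1*(-1007))/2 = (-1639 + 1007)/2 = (½)*(-632) = -316)
M - h(-4) = -316 - (-20 - 1*(-4)) = -316 - (-20 + 4) = -316 - 1*(-16) = -316 + 16 = -300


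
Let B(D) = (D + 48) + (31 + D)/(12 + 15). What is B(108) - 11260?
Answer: -299669/27 ≈ -11099.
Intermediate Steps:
B(D) = 1327/27 + 28*D/27 (B(D) = (48 + D) + (31 + D)/27 = (48 + D) + (31 + D)*(1/27) = (48 + D) + (31/27 + D/27) = 1327/27 + 28*D/27)
B(108) - 11260 = (1327/27 + (28/27)*108) - 11260 = (1327/27 + 112) - 11260 = 4351/27 - 11260 = -299669/27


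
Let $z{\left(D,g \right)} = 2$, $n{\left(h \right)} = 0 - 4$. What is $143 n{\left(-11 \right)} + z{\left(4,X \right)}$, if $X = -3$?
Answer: $-570$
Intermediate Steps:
$n{\left(h \right)} = -4$
$143 n{\left(-11 \right)} + z{\left(4,X \right)} = 143 \left(-4\right) + 2 = -572 + 2 = -570$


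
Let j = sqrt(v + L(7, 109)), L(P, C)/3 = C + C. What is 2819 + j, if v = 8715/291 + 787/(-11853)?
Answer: 2819 + 2*sqrt(25111852155690)/383247 ≈ 2845.2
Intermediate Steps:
L(P, C) = 6*C (L(P, C) = 3*(C + C) = 3*(2*C) = 6*C)
v = 34356626/1149741 (v = 8715*(1/291) + 787*(-1/11853) = 2905/97 - 787/11853 = 34356626/1149741 ≈ 29.882)
j = 2*sqrt(25111852155690)/383247 (j = sqrt(34356626/1149741 + 6*109) = sqrt(34356626/1149741 + 654) = sqrt(786287240/1149741) = 2*sqrt(25111852155690)/383247 ≈ 26.151)
2819 + j = 2819 + 2*sqrt(25111852155690)/383247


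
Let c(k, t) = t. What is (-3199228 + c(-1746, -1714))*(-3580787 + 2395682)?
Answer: 3793452368910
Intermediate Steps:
(-3199228 + c(-1746, -1714))*(-3580787 + 2395682) = (-3199228 - 1714)*(-3580787 + 2395682) = -3200942*(-1185105) = 3793452368910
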